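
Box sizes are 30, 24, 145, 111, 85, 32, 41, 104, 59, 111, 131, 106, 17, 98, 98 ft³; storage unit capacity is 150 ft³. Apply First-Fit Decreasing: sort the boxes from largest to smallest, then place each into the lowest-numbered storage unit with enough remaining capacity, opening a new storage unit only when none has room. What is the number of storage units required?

Sorted descending: 145, 131, 111, 111, 106, 104, 98, 98, 85, 59, 41, 32, 30, 24, 17.
145 ft³ → storage unit 1 (remaining 5 ft³)
131 ft³ → storage unit 2 (remaining 19 ft³)
111 ft³ → storage unit 3 (remaining 39 ft³)
111 ft³ → storage unit 4 (remaining 39 ft³)
106 ft³ → storage unit 5 (remaining 44 ft³)
104 ft³ → storage unit 6 (remaining 46 ft³)
98 ft³ → storage unit 7 (remaining 52 ft³)
98 ft³ → storage unit 8 (remaining 52 ft³)
85 ft³ → storage unit 9 (remaining 65 ft³)
59 ft³ → storage unit 9 (remaining 6 ft³)
41 ft³ → storage unit 5 (remaining 3 ft³)
32 ft³ → storage unit 3 (remaining 7 ft³)
30 ft³ → storage unit 4 (remaining 9 ft³)
24 ft³ → storage unit 6 (remaining 22 ft³)
17 ft³ → storage unit 2 (remaining 2 ft³)

9 storage units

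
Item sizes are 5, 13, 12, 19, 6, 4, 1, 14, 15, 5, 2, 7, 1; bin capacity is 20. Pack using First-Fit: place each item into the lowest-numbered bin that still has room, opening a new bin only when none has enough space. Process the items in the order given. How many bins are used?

bin 1: place 5, 15 left
bin 1: place 13, 2 left
bin 2: place 12, 8 left
bin 3: place 19, 1 left
bin 2: place 6, 2 left
bin 4: place 4, 16 left
bin 1: place 1, 1 left
bin 4: place 14, 2 left
bin 5: place 15, 5 left
bin 5: place 5, 0 left
bin 2: place 2, 0 left
bin 6: place 7, 13 left
bin 1: place 1, 0 left
Final bins: [5,13,1,1] [12,6,2] [19] [4,14] [15,5] [7].

6 bins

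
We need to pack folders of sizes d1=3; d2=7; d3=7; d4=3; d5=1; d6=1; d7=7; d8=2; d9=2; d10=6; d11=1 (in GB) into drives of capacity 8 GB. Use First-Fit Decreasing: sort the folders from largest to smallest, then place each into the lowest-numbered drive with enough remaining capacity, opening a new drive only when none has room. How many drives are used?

5

Sorted descending: 7, 7, 7, 6, 3, 3, 2, 2, 1, 1, 1.
Put 7 GB in drive 1; 1 GB remain.
Put 7 GB in drive 2; 1 GB remain.
Put 7 GB in drive 3; 1 GB remain.
Put 6 GB in drive 4; 2 GB remain.
Put 3 GB in drive 5; 5 GB remain.
Put 3 GB in drive 5; 2 GB remain.
Put 2 GB in drive 4; 0 GB remain.
Put 2 GB in drive 5; 0 GB remain.
Put 1 GB in drive 1; 0 GB remain.
Put 1 GB in drive 2; 0 GB remain.
Put 1 GB in drive 3; 0 GB remain.
Final drives: [7,1] [7,1] [7,1] [6,2] [3,3,2].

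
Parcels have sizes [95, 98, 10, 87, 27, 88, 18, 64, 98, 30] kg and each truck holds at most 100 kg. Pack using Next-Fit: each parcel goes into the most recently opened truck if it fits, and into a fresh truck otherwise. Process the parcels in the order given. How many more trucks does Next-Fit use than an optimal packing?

1

Next-Fit: [95] [98] [10,87] [27] [88] [18,64] [98] [30] → 8 trucks.
Total size 615 kg; any packing needs at least ⌈615/100⌉ = 7 trucks.
An optimal packing achieves that bound: [98] [98] [95] [88,10] [87] [64,30] [27,18] → 7 trucks.
Excess: 8 − 7 = 1.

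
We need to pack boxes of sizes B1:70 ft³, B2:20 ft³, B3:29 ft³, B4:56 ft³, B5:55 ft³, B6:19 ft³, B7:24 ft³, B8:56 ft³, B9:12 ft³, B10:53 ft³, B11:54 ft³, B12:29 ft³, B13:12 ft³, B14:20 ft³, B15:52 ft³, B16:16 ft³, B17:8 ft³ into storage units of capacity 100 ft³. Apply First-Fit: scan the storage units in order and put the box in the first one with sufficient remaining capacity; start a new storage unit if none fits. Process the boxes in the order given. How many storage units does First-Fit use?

7 storage units

Put B1 (70 ft³) in storage unit 1; 30 ft³ remain.
Put B2 (20 ft³) in storage unit 1; 10 ft³ remain.
Put B3 (29 ft³) in storage unit 2; 71 ft³ remain.
Put B4 (56 ft³) in storage unit 2; 15 ft³ remain.
Put B5 (55 ft³) in storage unit 3; 45 ft³ remain.
Put B6 (19 ft³) in storage unit 3; 26 ft³ remain.
Put B7 (24 ft³) in storage unit 3; 2 ft³ remain.
Put B8 (56 ft³) in storage unit 4; 44 ft³ remain.
Put B9 (12 ft³) in storage unit 2; 3 ft³ remain.
Put B10 (53 ft³) in storage unit 5; 47 ft³ remain.
Put B11 (54 ft³) in storage unit 6; 46 ft³ remain.
Put B12 (29 ft³) in storage unit 4; 15 ft³ remain.
Put B13 (12 ft³) in storage unit 4; 3 ft³ remain.
Put B14 (20 ft³) in storage unit 5; 27 ft³ remain.
Put B15 (52 ft³) in storage unit 7; 48 ft³ remain.
Put B16 (16 ft³) in storage unit 5; 11 ft³ remain.
Put B17 (8 ft³) in storage unit 1; 2 ft³ remain.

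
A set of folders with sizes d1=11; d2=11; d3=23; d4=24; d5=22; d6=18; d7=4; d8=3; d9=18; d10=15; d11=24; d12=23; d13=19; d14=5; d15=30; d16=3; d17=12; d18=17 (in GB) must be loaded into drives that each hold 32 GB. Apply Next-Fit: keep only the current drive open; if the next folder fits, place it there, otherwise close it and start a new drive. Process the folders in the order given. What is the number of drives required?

drive 1: place d1 (11 GB), 21 GB left
drive 1: place d2 (11 GB), 10 GB left
drive 2: place d3 (23 GB), 9 GB left
drive 3: place d4 (24 GB), 8 GB left
drive 4: place d5 (22 GB), 10 GB left
drive 5: place d6 (18 GB), 14 GB left
drive 5: place d7 (4 GB), 10 GB left
drive 5: place d8 (3 GB), 7 GB left
drive 6: place d9 (18 GB), 14 GB left
drive 7: place d10 (15 GB), 17 GB left
drive 8: place d11 (24 GB), 8 GB left
drive 9: place d12 (23 GB), 9 GB left
drive 10: place d13 (19 GB), 13 GB left
drive 10: place d14 (5 GB), 8 GB left
drive 11: place d15 (30 GB), 2 GB left
drive 12: place d16 (3 GB), 29 GB left
drive 12: place d17 (12 GB), 17 GB left
drive 12: place d18 (17 GB), 0 GB left

12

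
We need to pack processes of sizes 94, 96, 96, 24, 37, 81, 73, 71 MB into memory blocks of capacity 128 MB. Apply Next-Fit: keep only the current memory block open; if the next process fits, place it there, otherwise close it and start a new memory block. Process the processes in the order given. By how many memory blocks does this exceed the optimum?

Next-Fit: [94] [96] [96,24] [37,81] [73] [71] → 6 memory blocks.
6 processes exceed 64 MB (half the capacity), and no two of those can share a memory block, so at least 6 memory blocks are needed.
So 6 is already optimal.

0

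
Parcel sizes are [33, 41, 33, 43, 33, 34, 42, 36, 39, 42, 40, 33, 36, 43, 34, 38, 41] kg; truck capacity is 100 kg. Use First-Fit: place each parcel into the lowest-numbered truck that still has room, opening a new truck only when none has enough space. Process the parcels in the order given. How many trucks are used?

8

Put 33 kg in truck 1; 67 kg remain.
Put 41 kg in truck 1; 26 kg remain.
Put 33 kg in truck 2; 67 kg remain.
Put 43 kg in truck 2; 24 kg remain.
Put 33 kg in truck 3; 67 kg remain.
Put 34 kg in truck 3; 33 kg remain.
Put 42 kg in truck 4; 58 kg remain.
Put 36 kg in truck 4; 22 kg remain.
Put 39 kg in truck 5; 61 kg remain.
Put 42 kg in truck 5; 19 kg remain.
Put 40 kg in truck 6; 60 kg remain.
Put 33 kg in truck 3; 0 kg remain.
Put 36 kg in truck 6; 24 kg remain.
Put 43 kg in truck 7; 57 kg remain.
Put 34 kg in truck 7; 23 kg remain.
Put 38 kg in truck 8; 62 kg remain.
Put 41 kg in truck 8; 21 kg remain.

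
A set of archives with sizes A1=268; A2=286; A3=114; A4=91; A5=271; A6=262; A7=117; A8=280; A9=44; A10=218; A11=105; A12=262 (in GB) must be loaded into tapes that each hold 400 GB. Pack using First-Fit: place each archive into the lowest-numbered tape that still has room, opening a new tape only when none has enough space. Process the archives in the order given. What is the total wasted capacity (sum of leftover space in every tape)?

tape 1: place A1 (268 GB), 132 GB left
tape 2: place A2 (286 GB), 114 GB left
tape 1: place A3 (114 GB), 18 GB left
tape 2: place A4 (91 GB), 23 GB left
tape 3: place A5 (271 GB), 129 GB left
tape 4: place A6 (262 GB), 138 GB left
tape 3: place A7 (117 GB), 12 GB left
tape 5: place A8 (280 GB), 120 GB left
tape 4: place A9 (44 GB), 94 GB left
tape 6: place A10 (218 GB), 182 GB left
tape 5: place A11 (105 GB), 15 GB left
tape 7: place A12 (262 GB), 138 GB left
7 tapes × 400 GB = 2800 GB; used 2318 GB; unused 482 GB.

482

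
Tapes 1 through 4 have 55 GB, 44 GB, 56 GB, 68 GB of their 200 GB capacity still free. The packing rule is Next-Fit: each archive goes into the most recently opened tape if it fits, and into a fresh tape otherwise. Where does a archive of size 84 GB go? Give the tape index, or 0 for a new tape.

0

Next-Fit only looks at tape 4, which has 68 GB free.
84 GB does not fit, so a new tape is opened.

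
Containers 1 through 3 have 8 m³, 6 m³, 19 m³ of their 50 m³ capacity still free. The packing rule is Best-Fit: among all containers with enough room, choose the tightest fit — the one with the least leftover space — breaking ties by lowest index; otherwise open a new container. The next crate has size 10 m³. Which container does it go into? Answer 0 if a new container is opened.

Containers with room: container 3 (19 m³).
Tightest fit is container 3 with 19 m³ free.

3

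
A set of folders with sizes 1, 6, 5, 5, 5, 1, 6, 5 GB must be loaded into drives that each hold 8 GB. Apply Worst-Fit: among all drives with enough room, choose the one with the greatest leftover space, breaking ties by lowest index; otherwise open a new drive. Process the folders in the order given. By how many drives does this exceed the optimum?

0

Worst-Fit: [1,6] [5,1] [5] [5] [6] [5] → 6 drives.
6 folders exceed 4 GB (half the capacity), and no two of those can share a drive, so at least 6 drives are needed.
So 6 is already optimal.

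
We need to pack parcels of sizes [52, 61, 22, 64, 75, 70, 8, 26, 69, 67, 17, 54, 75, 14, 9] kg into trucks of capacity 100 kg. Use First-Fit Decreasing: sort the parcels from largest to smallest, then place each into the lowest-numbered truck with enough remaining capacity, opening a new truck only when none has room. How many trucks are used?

Sorted descending: 75, 75, 70, 69, 67, 64, 61, 54, 52, 26, 22, 17, 14, 9, 8.
truck 1: place 75 kg, 25 kg left
truck 2: place 75 kg, 25 kg left
truck 3: place 70 kg, 30 kg left
truck 4: place 69 kg, 31 kg left
truck 5: place 67 kg, 33 kg left
truck 6: place 64 kg, 36 kg left
truck 7: place 61 kg, 39 kg left
truck 8: place 54 kg, 46 kg left
truck 9: place 52 kg, 48 kg left
truck 3: place 26 kg, 4 kg left
truck 1: place 22 kg, 3 kg left
truck 2: place 17 kg, 8 kg left
truck 4: place 14 kg, 17 kg left
truck 4: place 9 kg, 8 kg left
truck 2: place 8 kg, 0 kg left
Final trucks: [75,22] [75,17,8] [70,26] [69,14,9] [67] [64] [61] [54] [52].

9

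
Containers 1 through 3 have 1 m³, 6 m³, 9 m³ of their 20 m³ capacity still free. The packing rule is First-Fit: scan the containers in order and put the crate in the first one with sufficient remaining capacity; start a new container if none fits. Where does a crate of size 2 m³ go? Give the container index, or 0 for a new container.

Containers with room: container 2 (6 m³), container 3 (9 m³).
The first with room is container 2.

2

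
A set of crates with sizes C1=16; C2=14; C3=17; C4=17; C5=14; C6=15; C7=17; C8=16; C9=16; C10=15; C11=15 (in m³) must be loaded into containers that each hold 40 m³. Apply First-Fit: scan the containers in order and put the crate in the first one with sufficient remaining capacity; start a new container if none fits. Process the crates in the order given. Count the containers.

6 containers

C1 (16 m³) → container 1 (remaining 24 m³)
C2 (14 m³) → container 1 (remaining 10 m³)
C3 (17 m³) → container 2 (remaining 23 m³)
C4 (17 m³) → container 2 (remaining 6 m³)
C5 (14 m³) → container 3 (remaining 26 m³)
C6 (15 m³) → container 3 (remaining 11 m³)
C7 (17 m³) → container 4 (remaining 23 m³)
C8 (16 m³) → container 4 (remaining 7 m³)
C9 (16 m³) → container 5 (remaining 24 m³)
C10 (15 m³) → container 5 (remaining 9 m³)
C11 (15 m³) → container 6 (remaining 25 m³)
Final containers: [16,14] [17,17] [14,15] [17,16] [16,15] [15].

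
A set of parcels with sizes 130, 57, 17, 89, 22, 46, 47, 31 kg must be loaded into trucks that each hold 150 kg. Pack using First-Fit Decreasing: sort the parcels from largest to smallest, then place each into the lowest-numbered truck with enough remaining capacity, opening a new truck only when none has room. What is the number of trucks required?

Sorted descending: 130, 89, 57, 47, 46, 31, 22, 17.
Put 130 kg in truck 1; 20 kg remain.
Put 89 kg in truck 2; 61 kg remain.
Put 57 kg in truck 2; 4 kg remain.
Put 47 kg in truck 3; 103 kg remain.
Put 46 kg in truck 3; 57 kg remain.
Put 31 kg in truck 3; 26 kg remain.
Put 22 kg in truck 3; 4 kg remain.
Put 17 kg in truck 1; 3 kg remain.
Final trucks: [130,17] [89,57] [47,46,31,22].

3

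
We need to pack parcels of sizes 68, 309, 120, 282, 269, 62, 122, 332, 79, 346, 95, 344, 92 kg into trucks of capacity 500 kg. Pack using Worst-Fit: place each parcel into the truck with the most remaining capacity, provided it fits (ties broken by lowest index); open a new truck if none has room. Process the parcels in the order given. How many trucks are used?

6

68 kg → truck 1 (remaining 432 kg)
309 kg → truck 1 (remaining 123 kg)
120 kg → truck 1 (remaining 3 kg)
282 kg → truck 2 (remaining 218 kg)
269 kg → truck 3 (remaining 231 kg)
62 kg → truck 3 (remaining 169 kg)
122 kg → truck 2 (remaining 96 kg)
332 kg → truck 4 (remaining 168 kg)
79 kg → truck 3 (remaining 90 kg)
346 kg → truck 5 (remaining 154 kg)
95 kg → truck 4 (remaining 73 kg)
344 kg → truck 6 (remaining 156 kg)
92 kg → truck 6 (remaining 64 kg)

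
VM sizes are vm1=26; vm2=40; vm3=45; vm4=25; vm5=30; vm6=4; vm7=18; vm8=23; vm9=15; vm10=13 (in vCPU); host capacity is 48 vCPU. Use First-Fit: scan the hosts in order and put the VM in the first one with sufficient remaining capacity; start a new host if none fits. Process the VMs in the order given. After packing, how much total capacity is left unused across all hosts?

49

Put vm1 (26 vCPU) in host 1; 22 vCPU remain.
Put vm2 (40 vCPU) in host 2; 8 vCPU remain.
Put vm3 (45 vCPU) in host 3; 3 vCPU remain.
Put vm4 (25 vCPU) in host 4; 23 vCPU remain.
Put vm5 (30 vCPU) in host 5; 18 vCPU remain.
Put vm6 (4 vCPU) in host 1; 18 vCPU remain.
Put vm7 (18 vCPU) in host 1; 0 vCPU remain.
Put vm8 (23 vCPU) in host 4; 0 vCPU remain.
Put vm9 (15 vCPU) in host 5; 3 vCPU remain.
Put vm10 (13 vCPU) in host 6; 35 vCPU remain.
6 hosts × 48 vCPU = 288 vCPU; used 239 vCPU; unused 49 vCPU.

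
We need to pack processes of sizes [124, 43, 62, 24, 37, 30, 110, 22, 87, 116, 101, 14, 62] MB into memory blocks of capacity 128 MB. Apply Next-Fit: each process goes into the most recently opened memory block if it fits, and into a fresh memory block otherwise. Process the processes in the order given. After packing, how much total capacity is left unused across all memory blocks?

memory block 1: place 124 MB, 4 MB left
memory block 2: place 43 MB, 85 MB left
memory block 2: place 62 MB, 23 MB left
memory block 3: place 24 MB, 104 MB left
memory block 3: place 37 MB, 67 MB left
memory block 3: place 30 MB, 37 MB left
memory block 4: place 110 MB, 18 MB left
memory block 5: place 22 MB, 106 MB left
memory block 5: place 87 MB, 19 MB left
memory block 6: place 116 MB, 12 MB left
memory block 7: place 101 MB, 27 MB left
memory block 7: place 14 MB, 13 MB left
memory block 8: place 62 MB, 66 MB left
8 memory blocks × 128 MB = 1024 MB; used 832 MB; unused 192 MB.

192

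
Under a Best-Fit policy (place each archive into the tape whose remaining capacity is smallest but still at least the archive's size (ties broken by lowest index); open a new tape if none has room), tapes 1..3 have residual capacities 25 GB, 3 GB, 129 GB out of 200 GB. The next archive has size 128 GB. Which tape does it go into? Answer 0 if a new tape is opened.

3

Tapes with room: tape 3 (129 GB).
Tightest fit is tape 3 with 129 GB free.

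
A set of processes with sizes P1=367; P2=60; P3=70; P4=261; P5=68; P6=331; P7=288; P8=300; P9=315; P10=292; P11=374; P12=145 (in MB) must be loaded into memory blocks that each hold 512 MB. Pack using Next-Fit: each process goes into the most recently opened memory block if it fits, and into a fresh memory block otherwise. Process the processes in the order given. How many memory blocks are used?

P1 (367 MB) → memory block 1 (remaining 145 MB)
P2 (60 MB) → memory block 1 (remaining 85 MB)
P3 (70 MB) → memory block 1 (remaining 15 MB)
P4 (261 MB) → memory block 2 (remaining 251 MB)
P5 (68 MB) → memory block 2 (remaining 183 MB)
P6 (331 MB) → memory block 3 (remaining 181 MB)
P7 (288 MB) → memory block 4 (remaining 224 MB)
P8 (300 MB) → memory block 5 (remaining 212 MB)
P9 (315 MB) → memory block 6 (remaining 197 MB)
P10 (292 MB) → memory block 7 (remaining 220 MB)
P11 (374 MB) → memory block 8 (remaining 138 MB)
P12 (145 MB) → memory block 9 (remaining 367 MB)
Final memory blocks: [367,60,70] [261,68] [331] [288] [300] [315] [292] [374] [145].

9 memory blocks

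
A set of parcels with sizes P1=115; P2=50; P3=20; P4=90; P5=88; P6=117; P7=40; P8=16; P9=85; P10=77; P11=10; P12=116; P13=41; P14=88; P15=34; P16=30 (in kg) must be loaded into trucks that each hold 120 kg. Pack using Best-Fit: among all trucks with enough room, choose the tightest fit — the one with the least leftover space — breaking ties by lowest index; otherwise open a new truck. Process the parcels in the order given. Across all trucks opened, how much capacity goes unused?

63

truck 1: place P1 (115 kg), 5 kg left
truck 2: place P2 (50 kg), 70 kg left
truck 2: place P3 (20 kg), 50 kg left
truck 3: place P4 (90 kg), 30 kg left
truck 4: place P5 (88 kg), 32 kg left
truck 5: place P6 (117 kg), 3 kg left
truck 2: place P7 (40 kg), 10 kg left
truck 3: place P8 (16 kg), 14 kg left
truck 6: place P9 (85 kg), 35 kg left
truck 7: place P10 (77 kg), 43 kg left
truck 2: place P11 (10 kg), 0 kg left
truck 8: place P12 (116 kg), 4 kg left
truck 7: place P13 (41 kg), 2 kg left
truck 9: place P14 (88 kg), 32 kg left
truck 6: place P15 (34 kg), 1 kg left
truck 4: place P16 (30 kg), 2 kg left
9 trucks × 120 kg = 1080 kg; used 1017 kg; unused 63 kg.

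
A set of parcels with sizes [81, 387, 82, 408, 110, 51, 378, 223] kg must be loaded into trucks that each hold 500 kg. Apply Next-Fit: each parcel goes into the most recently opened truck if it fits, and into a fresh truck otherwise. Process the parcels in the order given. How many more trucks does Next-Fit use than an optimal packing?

Next-Fit: [81,387] [82,408] [110,51] [378] [223] → 5 trucks.
Total size 1720 kg; any packing needs at least ⌈1720/500⌉ = 4 trucks.
An optimal packing achieves that bound: [408,82] [387,110] [378,81] [223,51] → 4 trucks.
Excess: 5 − 4 = 1.

1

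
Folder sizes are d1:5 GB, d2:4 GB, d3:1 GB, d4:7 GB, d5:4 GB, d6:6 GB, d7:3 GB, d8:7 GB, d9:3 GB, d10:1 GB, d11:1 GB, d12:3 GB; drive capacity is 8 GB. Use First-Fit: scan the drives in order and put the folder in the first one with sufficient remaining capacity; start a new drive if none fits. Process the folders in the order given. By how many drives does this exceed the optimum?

First-Fit: [5,1,1,1] [4,4] [7] [6] [3,3] [7] [3] → 7 drives.
Total size 45 GB; any packing needs at least ⌈45/8⌉ = 6 drives.
An optimal packing achieves that bound: [7,1] [7,1] [6,1] [5,3] [4,4] [3,3] → 6 drives.
Excess: 7 − 6 = 1.

1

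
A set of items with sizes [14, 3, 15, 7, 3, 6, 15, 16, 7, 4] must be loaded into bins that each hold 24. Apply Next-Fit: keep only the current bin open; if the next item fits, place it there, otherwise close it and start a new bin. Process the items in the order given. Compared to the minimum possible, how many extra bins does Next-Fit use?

1

Next-Fit: [14,3] [15,7] [3,6,15] [16,7] [4] → 5 bins.
Total size 90; any packing needs at least ⌈90/24⌉ = 4 bins.
An optimal packing achieves that bound: [16,7] [15,7] [15,6,3] [14,4,3] → 4 bins.
Excess: 5 − 4 = 1.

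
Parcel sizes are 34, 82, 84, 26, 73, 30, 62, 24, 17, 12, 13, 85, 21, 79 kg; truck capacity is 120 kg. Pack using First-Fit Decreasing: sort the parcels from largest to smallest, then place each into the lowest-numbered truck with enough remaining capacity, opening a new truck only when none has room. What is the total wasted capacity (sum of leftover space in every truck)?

Sorted descending: 85, 84, 82, 79, 73, 62, 34, 30, 26, 24, 21, 17, 13, 12.
truck 1: place 85 kg, 35 kg left
truck 2: place 84 kg, 36 kg left
truck 3: place 82 kg, 38 kg left
truck 4: place 79 kg, 41 kg left
truck 5: place 73 kg, 47 kg left
truck 6: place 62 kg, 58 kg left
truck 1: place 34 kg, 1 kg left
truck 2: place 30 kg, 6 kg left
truck 3: place 26 kg, 12 kg left
truck 4: place 24 kg, 17 kg left
truck 5: place 21 kg, 26 kg left
truck 4: place 17 kg, 0 kg left
truck 5: place 13 kg, 13 kg left
truck 3: place 12 kg, 0 kg left
6 trucks × 120 kg = 720 kg; used 642 kg; unused 78 kg.

78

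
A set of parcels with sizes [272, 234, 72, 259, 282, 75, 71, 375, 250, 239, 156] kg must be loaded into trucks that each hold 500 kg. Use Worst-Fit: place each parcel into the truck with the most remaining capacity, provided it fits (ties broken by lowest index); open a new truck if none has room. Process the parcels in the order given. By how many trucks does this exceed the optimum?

Worst-Fit: [272,71] [234,72] [259,75] [282,156] [375] [250,239] → 6 trucks.
Total size 2285 kg; any packing needs at least ⌈2285/500⌉ = 5 trucks.
An optimal packing achieves that bound: [375,75] [282,156] [272,72,71] [259,239] [250,234] → 5 trucks.
Excess: 6 − 5 = 1.

1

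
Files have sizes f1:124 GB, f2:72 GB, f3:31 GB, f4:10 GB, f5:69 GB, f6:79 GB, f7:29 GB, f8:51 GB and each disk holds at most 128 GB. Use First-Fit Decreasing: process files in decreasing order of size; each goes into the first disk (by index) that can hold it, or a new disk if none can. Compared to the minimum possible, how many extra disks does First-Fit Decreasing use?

0

First-Fit Decreasing: [124] [79,31,10] [72,51] [69,29] → 4 disks.
Total size 465 GB; any packing needs at least ⌈465/128⌉ = 4 disks.
So 4 is already optimal.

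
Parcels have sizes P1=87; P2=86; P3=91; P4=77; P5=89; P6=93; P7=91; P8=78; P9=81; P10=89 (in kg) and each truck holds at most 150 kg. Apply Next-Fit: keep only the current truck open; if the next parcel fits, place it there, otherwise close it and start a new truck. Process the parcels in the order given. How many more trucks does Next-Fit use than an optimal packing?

0

Next-Fit: [87] [86] [91] [77] [89] [93] [91] [78] [81] [89] → 10 trucks.
10 parcels exceed 75 kg (half the capacity), and no two of those can share a truck, so at least 10 trucks are needed.
So 10 is already optimal.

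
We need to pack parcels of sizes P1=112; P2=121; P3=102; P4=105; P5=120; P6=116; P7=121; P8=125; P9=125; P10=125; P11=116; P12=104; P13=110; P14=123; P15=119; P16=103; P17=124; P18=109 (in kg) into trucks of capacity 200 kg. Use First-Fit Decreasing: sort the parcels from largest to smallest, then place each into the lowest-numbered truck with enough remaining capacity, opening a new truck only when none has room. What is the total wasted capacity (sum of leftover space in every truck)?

Sorted descending: 125, 125, 125, 124, 123, 121, 121, 120, 119, 116, 116, 112, 110, 109, 105, 104, 103, 102.
Put 125 kg in truck 1; 75 kg remain.
Put 125 kg in truck 2; 75 kg remain.
Put 125 kg in truck 3; 75 kg remain.
Put 124 kg in truck 4; 76 kg remain.
Put 123 kg in truck 5; 77 kg remain.
Put 121 kg in truck 6; 79 kg remain.
Put 121 kg in truck 7; 79 kg remain.
Put 120 kg in truck 8; 80 kg remain.
Put 119 kg in truck 9; 81 kg remain.
Put 116 kg in truck 10; 84 kg remain.
Put 116 kg in truck 11; 84 kg remain.
Put 112 kg in truck 12; 88 kg remain.
Put 110 kg in truck 13; 90 kg remain.
Put 109 kg in truck 14; 91 kg remain.
Put 105 kg in truck 15; 95 kg remain.
Put 104 kg in truck 16; 96 kg remain.
Put 103 kg in truck 17; 97 kg remain.
Put 102 kg in truck 18; 98 kg remain.
18 trucks × 200 kg = 3600 kg; used 2080 kg; unused 1520 kg.

1520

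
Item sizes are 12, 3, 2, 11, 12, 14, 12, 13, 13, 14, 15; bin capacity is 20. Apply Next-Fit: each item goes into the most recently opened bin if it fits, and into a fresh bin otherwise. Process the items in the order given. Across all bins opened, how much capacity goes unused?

59

12 → bin 1 (remaining 8)
3 → bin 1 (remaining 5)
2 → bin 1 (remaining 3)
11 → bin 2 (remaining 9)
12 → bin 3 (remaining 8)
14 → bin 4 (remaining 6)
12 → bin 5 (remaining 8)
13 → bin 6 (remaining 7)
13 → bin 7 (remaining 7)
14 → bin 8 (remaining 6)
15 → bin 9 (remaining 5)
9 bins × 20 = 180; used 121; unused 59.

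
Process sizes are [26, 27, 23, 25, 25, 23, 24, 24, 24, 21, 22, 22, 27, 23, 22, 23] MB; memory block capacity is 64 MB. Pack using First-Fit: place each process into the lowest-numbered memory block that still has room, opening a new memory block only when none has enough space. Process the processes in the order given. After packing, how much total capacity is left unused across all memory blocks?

Put 26 MB in memory block 1; 38 MB remain.
Put 27 MB in memory block 1; 11 MB remain.
Put 23 MB in memory block 2; 41 MB remain.
Put 25 MB in memory block 2; 16 MB remain.
Put 25 MB in memory block 3; 39 MB remain.
Put 23 MB in memory block 3; 16 MB remain.
Put 24 MB in memory block 4; 40 MB remain.
Put 24 MB in memory block 4; 16 MB remain.
Put 24 MB in memory block 5; 40 MB remain.
Put 21 MB in memory block 5; 19 MB remain.
Put 22 MB in memory block 6; 42 MB remain.
Put 22 MB in memory block 6; 20 MB remain.
Put 27 MB in memory block 7; 37 MB remain.
Put 23 MB in memory block 7; 14 MB remain.
Put 22 MB in memory block 8; 42 MB remain.
Put 23 MB in memory block 8; 19 MB remain.
8 memory blocks × 64 MB = 512 MB; used 381 MB; unused 131 MB.

131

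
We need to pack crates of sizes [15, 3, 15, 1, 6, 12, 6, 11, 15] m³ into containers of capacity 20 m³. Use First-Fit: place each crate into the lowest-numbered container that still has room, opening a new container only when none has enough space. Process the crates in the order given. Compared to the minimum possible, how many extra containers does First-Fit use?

First-Fit: [15,3,1] [15] [6,12] [6,11] [15] → 5 containers.
Total size 84 m³; any packing needs at least ⌈84/20⌉ = 5 containers.
So 5 is already optimal.

0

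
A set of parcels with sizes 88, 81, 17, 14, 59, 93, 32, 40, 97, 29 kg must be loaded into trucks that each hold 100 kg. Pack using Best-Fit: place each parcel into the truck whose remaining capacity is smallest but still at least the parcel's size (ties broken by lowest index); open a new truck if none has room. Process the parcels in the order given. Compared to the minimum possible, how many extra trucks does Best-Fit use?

1

Best-Fit: [88] [81,17] [14,59] [93] [32,40] [97] [29] → 7 trucks.
Total size 550 kg; any packing needs at least ⌈550/100⌉ = 6 trucks.
An optimal packing achieves that bound: [97] [93] [88] [81,17] [59,40] [32,29,14] → 6 trucks.
Excess: 7 − 6 = 1.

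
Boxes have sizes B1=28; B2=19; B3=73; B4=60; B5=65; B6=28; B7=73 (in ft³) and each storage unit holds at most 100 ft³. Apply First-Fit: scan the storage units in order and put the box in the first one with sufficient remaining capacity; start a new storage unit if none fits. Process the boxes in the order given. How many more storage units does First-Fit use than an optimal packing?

First-Fit: [28,19,28] [73] [60] [65] [73] → 5 storage units.
Total size 346 ft³; any packing needs at least ⌈346/100⌉ = 4 storage units.
An optimal packing achieves that bound: [73,19] [73] [65,28] [60,28] → 4 storage units.
Excess: 5 − 4 = 1.

1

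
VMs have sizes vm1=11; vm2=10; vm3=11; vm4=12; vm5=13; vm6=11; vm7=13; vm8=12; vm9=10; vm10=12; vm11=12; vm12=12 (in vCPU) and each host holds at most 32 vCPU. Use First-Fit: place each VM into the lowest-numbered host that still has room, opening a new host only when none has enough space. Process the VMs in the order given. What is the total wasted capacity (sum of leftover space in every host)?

53

host 1: place vm1 (11 vCPU), 21 vCPU left
host 1: place vm2 (10 vCPU), 11 vCPU left
host 1: place vm3 (11 vCPU), 0 vCPU left
host 2: place vm4 (12 vCPU), 20 vCPU left
host 2: place vm5 (13 vCPU), 7 vCPU left
host 3: place vm6 (11 vCPU), 21 vCPU left
host 3: place vm7 (13 vCPU), 8 vCPU left
host 4: place vm8 (12 vCPU), 20 vCPU left
host 4: place vm9 (10 vCPU), 10 vCPU left
host 5: place vm10 (12 vCPU), 20 vCPU left
host 5: place vm11 (12 vCPU), 8 vCPU left
host 6: place vm12 (12 vCPU), 20 vCPU left
6 hosts × 32 vCPU = 192 vCPU; used 139 vCPU; unused 53 vCPU.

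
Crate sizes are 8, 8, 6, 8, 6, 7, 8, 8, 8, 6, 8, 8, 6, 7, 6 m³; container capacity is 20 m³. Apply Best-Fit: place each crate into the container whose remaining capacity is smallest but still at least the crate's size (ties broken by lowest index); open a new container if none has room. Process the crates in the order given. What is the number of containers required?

7

Put 8 m³ in container 1; 12 m³ remain.
Put 8 m³ in container 1; 4 m³ remain.
Put 6 m³ in container 2; 14 m³ remain.
Put 8 m³ in container 2; 6 m³ remain.
Put 6 m³ in container 2; 0 m³ remain.
Put 7 m³ in container 3; 13 m³ remain.
Put 8 m³ in container 3; 5 m³ remain.
Put 8 m³ in container 4; 12 m³ remain.
Put 8 m³ in container 4; 4 m³ remain.
Put 6 m³ in container 5; 14 m³ remain.
Put 8 m³ in container 5; 6 m³ remain.
Put 8 m³ in container 6; 12 m³ remain.
Put 6 m³ in container 5; 0 m³ remain.
Put 7 m³ in container 6; 5 m³ remain.
Put 6 m³ in container 7; 14 m³ remain.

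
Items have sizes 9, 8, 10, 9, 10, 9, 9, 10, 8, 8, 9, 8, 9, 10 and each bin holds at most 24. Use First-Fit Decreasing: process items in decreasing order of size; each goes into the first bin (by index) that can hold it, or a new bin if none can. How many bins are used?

Sorted descending: 10, 10, 10, 10, 9, 9, 9, 9, 9, 9, 8, 8, 8, 8.
bin 1: place 10, 14 left
bin 1: place 10, 4 left
bin 2: place 10, 14 left
bin 2: place 10, 4 left
bin 3: place 9, 15 left
bin 3: place 9, 6 left
bin 4: place 9, 15 left
bin 4: place 9, 6 left
bin 5: place 9, 15 left
bin 5: place 9, 6 left
bin 6: place 8, 16 left
bin 6: place 8, 8 left
bin 6: place 8, 0 left
bin 7: place 8, 16 left
Final bins: [10,10] [10,10] [9,9] [9,9] [9,9] [8,8,8] [8].

7 bins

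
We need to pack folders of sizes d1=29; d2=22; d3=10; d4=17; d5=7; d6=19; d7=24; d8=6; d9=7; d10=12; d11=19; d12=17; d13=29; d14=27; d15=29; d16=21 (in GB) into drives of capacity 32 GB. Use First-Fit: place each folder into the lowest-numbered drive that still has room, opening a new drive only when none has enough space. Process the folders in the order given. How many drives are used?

d1 (29 GB) → drive 1 (remaining 3 GB)
d2 (22 GB) → drive 2 (remaining 10 GB)
d3 (10 GB) → drive 2 (remaining 0 GB)
d4 (17 GB) → drive 3 (remaining 15 GB)
d5 (7 GB) → drive 3 (remaining 8 GB)
d6 (19 GB) → drive 4 (remaining 13 GB)
d7 (24 GB) → drive 5 (remaining 8 GB)
d8 (6 GB) → drive 3 (remaining 2 GB)
d9 (7 GB) → drive 4 (remaining 6 GB)
d10 (12 GB) → drive 6 (remaining 20 GB)
d11 (19 GB) → drive 6 (remaining 1 GB)
d12 (17 GB) → drive 7 (remaining 15 GB)
d13 (29 GB) → drive 8 (remaining 3 GB)
d14 (27 GB) → drive 9 (remaining 5 GB)
d15 (29 GB) → drive 10 (remaining 3 GB)
d16 (21 GB) → drive 11 (remaining 11 GB)

11 drives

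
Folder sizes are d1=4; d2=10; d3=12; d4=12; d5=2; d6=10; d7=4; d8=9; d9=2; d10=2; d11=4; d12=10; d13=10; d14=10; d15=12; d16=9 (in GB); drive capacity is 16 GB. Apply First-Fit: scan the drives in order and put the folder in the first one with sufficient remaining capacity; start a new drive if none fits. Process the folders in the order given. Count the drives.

Put d1 (4 GB) in drive 1; 12 GB remain.
Put d2 (10 GB) in drive 1; 2 GB remain.
Put d3 (12 GB) in drive 2; 4 GB remain.
Put d4 (12 GB) in drive 3; 4 GB remain.
Put d5 (2 GB) in drive 1; 0 GB remain.
Put d6 (10 GB) in drive 4; 6 GB remain.
Put d7 (4 GB) in drive 2; 0 GB remain.
Put d8 (9 GB) in drive 5; 7 GB remain.
Put d9 (2 GB) in drive 3; 2 GB remain.
Put d10 (2 GB) in drive 3; 0 GB remain.
Put d11 (4 GB) in drive 4; 2 GB remain.
Put d12 (10 GB) in drive 6; 6 GB remain.
Put d13 (10 GB) in drive 7; 6 GB remain.
Put d14 (10 GB) in drive 8; 6 GB remain.
Put d15 (12 GB) in drive 9; 4 GB remain.
Put d16 (9 GB) in drive 10; 7 GB remain.
Final drives: [4,10,2] [12,4] [12,2,2] [10,4] [9] [10] [10] [10] [12] [9].

10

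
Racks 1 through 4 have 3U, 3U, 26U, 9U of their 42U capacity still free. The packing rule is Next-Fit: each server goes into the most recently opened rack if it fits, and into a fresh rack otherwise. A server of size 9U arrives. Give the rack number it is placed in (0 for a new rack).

Next-Fit only looks at rack 4, which has 9U free.
9U fits there.

4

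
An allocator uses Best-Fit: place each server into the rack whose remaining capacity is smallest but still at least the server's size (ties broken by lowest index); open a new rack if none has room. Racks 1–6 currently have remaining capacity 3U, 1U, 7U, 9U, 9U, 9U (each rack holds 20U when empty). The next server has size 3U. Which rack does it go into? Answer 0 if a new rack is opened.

Racks with room: rack 1 (3U), rack 3 (7U), rack 4 (9U), rack 5 (9U), rack 6 (9U).
Tightest fit is rack 1 with 3U free.

1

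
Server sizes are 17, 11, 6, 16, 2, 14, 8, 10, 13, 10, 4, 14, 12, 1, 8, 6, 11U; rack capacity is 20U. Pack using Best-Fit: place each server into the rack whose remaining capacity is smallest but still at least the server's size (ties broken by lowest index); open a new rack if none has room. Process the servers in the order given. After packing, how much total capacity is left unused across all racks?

37

Put 17U in rack 1; 3U remain.
Put 11U in rack 2; 9U remain.
Put 6U in rack 2; 3U remain.
Put 16U in rack 3; 4U remain.
Put 2U in rack 1; 1U remain.
Put 14U in rack 4; 6U remain.
Put 8U in rack 5; 12U remain.
Put 10U in rack 5; 2U remain.
Put 13U in rack 6; 7U remain.
Put 10U in rack 7; 10U remain.
Put 4U in rack 3; 0U remain.
Put 14U in rack 8; 6U remain.
Put 12U in rack 9; 8U remain.
Put 1U in rack 1; 0U remain.
Put 8U in rack 9; 0U remain.
Put 6U in rack 4; 0U remain.
Put 11U in rack 10; 9U remain.
10 racks × 20U = 200U; used 163U; unused 37U.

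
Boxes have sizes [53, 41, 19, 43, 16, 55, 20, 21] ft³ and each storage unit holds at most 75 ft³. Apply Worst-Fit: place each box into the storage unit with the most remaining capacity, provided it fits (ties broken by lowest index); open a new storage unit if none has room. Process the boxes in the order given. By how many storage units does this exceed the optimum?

1

Worst-Fit: [53,20] [41,19] [43,16] [55] [21] → 5 storage units.
Total size 268 ft³; any packing needs at least ⌈268/75⌉ = 4 storage units.
An optimal packing achieves that bound: [55,20] [53,21] [43,19] [41,16] → 4 storage units.
Excess: 5 − 4 = 1.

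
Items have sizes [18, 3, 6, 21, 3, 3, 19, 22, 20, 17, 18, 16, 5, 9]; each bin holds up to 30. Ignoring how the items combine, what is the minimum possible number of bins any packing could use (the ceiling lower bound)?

6 bins

Total size = 18 + 3 + 6 + 21 + 3 + 3 + 19 + 22 + 20 + 17 + 18 + 16 + 5 + 9 = 180.
⌈180 / 30⌉ = 6.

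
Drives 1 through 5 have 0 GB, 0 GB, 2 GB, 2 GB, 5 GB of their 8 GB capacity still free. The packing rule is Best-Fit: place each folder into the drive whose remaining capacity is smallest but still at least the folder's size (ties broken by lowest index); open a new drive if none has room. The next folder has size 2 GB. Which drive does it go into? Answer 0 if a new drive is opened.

Drives with room: drive 3 (2 GB), drive 4 (2 GB), drive 5 (5 GB).
Tightest fit is drive 3 with 2 GB free.

3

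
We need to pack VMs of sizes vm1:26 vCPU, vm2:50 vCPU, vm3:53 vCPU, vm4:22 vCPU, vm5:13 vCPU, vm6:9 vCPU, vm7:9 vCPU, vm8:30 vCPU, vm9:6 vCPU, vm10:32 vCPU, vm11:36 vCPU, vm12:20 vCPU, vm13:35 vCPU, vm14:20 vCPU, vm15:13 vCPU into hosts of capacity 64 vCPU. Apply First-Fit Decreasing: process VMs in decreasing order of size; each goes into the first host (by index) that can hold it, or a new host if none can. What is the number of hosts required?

6

Sorted descending: 53, 50, 36, 35, 32, 30, 26, 22, 20, 20, 13, 13, 9, 9, 6.
Put 53 vCPU in host 1; 11 vCPU remain.
Put 50 vCPU in host 2; 14 vCPU remain.
Put 36 vCPU in host 3; 28 vCPU remain.
Put 35 vCPU in host 4; 29 vCPU remain.
Put 32 vCPU in host 5; 32 vCPU remain.
Put 30 vCPU in host 5; 2 vCPU remain.
Put 26 vCPU in host 3; 2 vCPU remain.
Put 22 vCPU in host 4; 7 vCPU remain.
Put 20 vCPU in host 6; 44 vCPU remain.
Put 20 vCPU in host 6; 24 vCPU remain.
Put 13 vCPU in host 2; 1 vCPU remain.
Put 13 vCPU in host 6; 11 vCPU remain.
Put 9 vCPU in host 1; 2 vCPU remain.
Put 9 vCPU in host 6; 2 vCPU remain.
Put 6 vCPU in host 4; 1 vCPU remain.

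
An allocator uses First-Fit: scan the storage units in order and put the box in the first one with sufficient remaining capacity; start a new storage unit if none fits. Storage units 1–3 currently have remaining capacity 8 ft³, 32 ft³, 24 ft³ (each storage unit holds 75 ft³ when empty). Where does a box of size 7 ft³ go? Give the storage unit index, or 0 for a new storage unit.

1

Storage units with room: storage unit 1 (8 ft³), storage unit 2 (32 ft³), storage unit 3 (24 ft³).
The first with room is storage unit 1.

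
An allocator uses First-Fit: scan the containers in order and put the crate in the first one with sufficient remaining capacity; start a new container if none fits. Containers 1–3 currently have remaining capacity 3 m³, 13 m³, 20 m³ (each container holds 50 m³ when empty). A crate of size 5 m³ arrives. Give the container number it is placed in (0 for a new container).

2

Containers with room: container 2 (13 m³), container 3 (20 m³).
The first with room is container 2.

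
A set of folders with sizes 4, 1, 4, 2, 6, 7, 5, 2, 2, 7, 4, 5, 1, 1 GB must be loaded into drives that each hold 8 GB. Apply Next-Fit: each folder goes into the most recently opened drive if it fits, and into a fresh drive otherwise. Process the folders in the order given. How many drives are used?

drive 1: place 4 GB, 4 GB left
drive 1: place 1 GB, 3 GB left
drive 2: place 4 GB, 4 GB left
drive 2: place 2 GB, 2 GB left
drive 3: place 6 GB, 2 GB left
drive 4: place 7 GB, 1 GB left
drive 5: place 5 GB, 3 GB left
drive 5: place 2 GB, 1 GB left
drive 6: place 2 GB, 6 GB left
drive 7: place 7 GB, 1 GB left
drive 8: place 4 GB, 4 GB left
drive 9: place 5 GB, 3 GB left
drive 9: place 1 GB, 2 GB left
drive 9: place 1 GB, 1 GB left

9 drives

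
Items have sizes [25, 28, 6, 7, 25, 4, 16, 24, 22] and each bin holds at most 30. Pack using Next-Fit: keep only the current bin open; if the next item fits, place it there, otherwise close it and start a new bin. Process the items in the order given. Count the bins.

7

bin 1: place 25, 5 left
bin 2: place 28, 2 left
bin 3: place 6, 24 left
bin 3: place 7, 17 left
bin 4: place 25, 5 left
bin 4: place 4, 1 left
bin 5: place 16, 14 left
bin 6: place 24, 6 left
bin 7: place 22, 8 left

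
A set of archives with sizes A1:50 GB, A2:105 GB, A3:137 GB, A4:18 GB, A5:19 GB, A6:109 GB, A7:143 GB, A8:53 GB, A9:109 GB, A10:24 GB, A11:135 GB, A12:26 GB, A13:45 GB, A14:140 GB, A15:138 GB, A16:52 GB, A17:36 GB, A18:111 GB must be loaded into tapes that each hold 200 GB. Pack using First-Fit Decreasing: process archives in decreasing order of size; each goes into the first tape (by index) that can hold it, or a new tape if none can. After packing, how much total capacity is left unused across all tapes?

Sorted descending: 143, 140, 138, 137, 135, 111, 109, 109, 105, 53, 52, 50, 45, 36, 26, 24, 19, 18.
tape 1: place 143 GB, 57 GB left
tape 2: place 140 GB, 60 GB left
tape 3: place 138 GB, 62 GB left
tape 4: place 137 GB, 63 GB left
tape 5: place 135 GB, 65 GB left
tape 6: place 111 GB, 89 GB left
tape 7: place 109 GB, 91 GB left
tape 8: place 109 GB, 91 GB left
tape 9: place 105 GB, 95 GB left
tape 1: place 53 GB, 4 GB left
tape 2: place 52 GB, 8 GB left
tape 3: place 50 GB, 12 GB left
tape 4: place 45 GB, 18 GB left
tape 5: place 36 GB, 29 GB left
tape 5: place 26 GB, 3 GB left
tape 6: place 24 GB, 65 GB left
tape 6: place 19 GB, 46 GB left
tape 4: place 18 GB, 0 GB left
9 tapes × 200 GB = 1800 GB; used 1450 GB; unused 350 GB.

350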